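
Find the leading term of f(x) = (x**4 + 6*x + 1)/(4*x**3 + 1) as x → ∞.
x/4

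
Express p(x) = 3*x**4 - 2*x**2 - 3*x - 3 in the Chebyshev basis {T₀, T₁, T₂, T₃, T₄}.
(-23/8)T₀ + (-3)T₁ + (1/2)T₂ + (3/8)T₄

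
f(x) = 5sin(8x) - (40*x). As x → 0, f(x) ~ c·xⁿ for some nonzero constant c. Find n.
3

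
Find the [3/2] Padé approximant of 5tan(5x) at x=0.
(-125*x**3/3 + 25*x)/(1 - 10*x**2)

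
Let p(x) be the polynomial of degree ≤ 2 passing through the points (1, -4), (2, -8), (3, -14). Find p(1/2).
-11/4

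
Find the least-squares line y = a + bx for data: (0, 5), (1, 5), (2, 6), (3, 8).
a = 9/2, b = 1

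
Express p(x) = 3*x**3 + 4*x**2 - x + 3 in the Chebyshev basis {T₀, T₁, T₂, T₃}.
(5)T₀ + (5/4)T₁ + (2)T₂ + (3/4)T₃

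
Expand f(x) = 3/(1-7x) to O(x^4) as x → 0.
3 + 21*x + 147*x**2 + 1029*x**3 + O(x**4)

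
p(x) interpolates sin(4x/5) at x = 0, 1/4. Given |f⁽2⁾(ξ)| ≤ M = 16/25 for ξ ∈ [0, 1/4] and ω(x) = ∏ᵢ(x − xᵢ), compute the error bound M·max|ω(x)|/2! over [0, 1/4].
1/200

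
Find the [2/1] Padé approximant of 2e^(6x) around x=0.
(12*x**2 + 8*x + 2)/(1 - 2*x)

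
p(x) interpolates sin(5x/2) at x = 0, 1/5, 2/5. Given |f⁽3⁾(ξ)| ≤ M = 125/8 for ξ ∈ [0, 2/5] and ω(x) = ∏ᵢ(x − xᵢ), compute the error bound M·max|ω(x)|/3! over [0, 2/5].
sqrt(3)/216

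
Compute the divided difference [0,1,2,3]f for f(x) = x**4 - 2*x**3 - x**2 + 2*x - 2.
4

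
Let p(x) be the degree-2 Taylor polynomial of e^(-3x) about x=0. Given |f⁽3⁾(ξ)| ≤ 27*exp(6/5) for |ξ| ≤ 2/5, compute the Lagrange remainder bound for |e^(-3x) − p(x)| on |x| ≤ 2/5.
36*exp(6/5)/125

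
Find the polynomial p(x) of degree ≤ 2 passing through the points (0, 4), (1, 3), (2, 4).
x**2 - 2*x + 4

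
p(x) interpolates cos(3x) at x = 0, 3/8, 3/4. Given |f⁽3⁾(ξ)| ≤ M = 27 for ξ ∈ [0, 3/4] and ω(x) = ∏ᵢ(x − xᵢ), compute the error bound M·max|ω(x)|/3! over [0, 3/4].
27*sqrt(3)/512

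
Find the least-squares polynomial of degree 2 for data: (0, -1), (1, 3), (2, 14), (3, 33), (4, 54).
-7/5 + (2)x + (3)x²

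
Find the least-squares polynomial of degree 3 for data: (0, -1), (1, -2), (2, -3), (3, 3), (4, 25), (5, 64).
-52/63 + (-5/54)x + (-323/126)x² + (28/27)x³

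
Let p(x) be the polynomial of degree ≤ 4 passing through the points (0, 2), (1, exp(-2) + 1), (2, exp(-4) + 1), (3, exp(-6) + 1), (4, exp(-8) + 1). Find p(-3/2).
(-2772*exp(6) - 1540*exp(2) + 315 + 2970*exp(4) + 1283*exp(8))*exp(-8)/128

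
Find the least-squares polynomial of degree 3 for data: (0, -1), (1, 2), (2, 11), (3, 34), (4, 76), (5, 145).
-41/42 + (461/252)x + (-1/12)x² + (10/9)x³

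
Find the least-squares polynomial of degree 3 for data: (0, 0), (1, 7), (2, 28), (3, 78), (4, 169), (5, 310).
3/14 + (61/28)x + (55/28)x² + (2)x³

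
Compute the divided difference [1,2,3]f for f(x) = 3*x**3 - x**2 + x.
17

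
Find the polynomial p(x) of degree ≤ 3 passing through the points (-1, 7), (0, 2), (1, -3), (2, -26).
-3*x**3 - 2*x + 2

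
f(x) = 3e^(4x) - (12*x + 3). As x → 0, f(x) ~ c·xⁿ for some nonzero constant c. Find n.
2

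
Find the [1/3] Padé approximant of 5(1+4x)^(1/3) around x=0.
(50*x/3 + 5)/(64*x**3/81 - 8*x**2/9 + 2*x + 1)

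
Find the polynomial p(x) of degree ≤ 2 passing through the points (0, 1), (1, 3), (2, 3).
-x**2 + 3*x + 1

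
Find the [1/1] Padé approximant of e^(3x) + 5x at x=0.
(119*x/16 + 1)/(1 - 9*x/16)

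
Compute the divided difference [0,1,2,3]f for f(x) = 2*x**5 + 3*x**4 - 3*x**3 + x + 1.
65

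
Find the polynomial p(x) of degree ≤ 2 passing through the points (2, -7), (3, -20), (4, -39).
-3*x**2 + 2*x + 1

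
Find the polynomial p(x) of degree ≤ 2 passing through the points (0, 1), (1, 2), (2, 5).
x**2 + 1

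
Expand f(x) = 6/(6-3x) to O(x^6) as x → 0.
1 + x/2 + x**2/4 + x**3/8 + x**4/16 + x**5/32 + O(x**6)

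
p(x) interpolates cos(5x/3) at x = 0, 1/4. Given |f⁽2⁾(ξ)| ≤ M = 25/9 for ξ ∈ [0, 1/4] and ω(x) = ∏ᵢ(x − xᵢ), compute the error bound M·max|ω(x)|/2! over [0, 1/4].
25/1152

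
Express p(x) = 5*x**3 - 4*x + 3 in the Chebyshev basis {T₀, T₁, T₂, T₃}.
(3)T₀ + (-1/4)T₁ + (5/4)T₃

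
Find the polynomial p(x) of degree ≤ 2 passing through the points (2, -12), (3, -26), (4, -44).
-2*x**2 - 4*x + 4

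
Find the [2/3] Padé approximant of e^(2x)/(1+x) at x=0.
(2*x**2/5 + x + 1)/(4*x**3/15 - 3*x**2/5 + 1)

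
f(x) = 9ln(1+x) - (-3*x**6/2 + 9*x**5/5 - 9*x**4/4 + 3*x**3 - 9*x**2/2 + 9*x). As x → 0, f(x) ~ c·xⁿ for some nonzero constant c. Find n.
7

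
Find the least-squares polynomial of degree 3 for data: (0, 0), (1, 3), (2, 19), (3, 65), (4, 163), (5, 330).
-5/126 + (2693/756)x + (-127/36)x² + (173/54)x³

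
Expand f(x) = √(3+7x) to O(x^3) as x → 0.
sqrt(3) + 7*sqrt(3)*x/6 - 49*sqrt(3)*x**2/72 + O(x**3)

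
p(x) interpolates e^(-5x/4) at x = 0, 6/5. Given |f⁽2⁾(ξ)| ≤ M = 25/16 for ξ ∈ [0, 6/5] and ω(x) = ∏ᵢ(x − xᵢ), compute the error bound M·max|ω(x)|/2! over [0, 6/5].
9/32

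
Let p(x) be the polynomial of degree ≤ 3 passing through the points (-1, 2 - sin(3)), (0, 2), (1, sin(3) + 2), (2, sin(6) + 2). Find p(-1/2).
-5*sin(3)/8 + sin(6)/16 + 2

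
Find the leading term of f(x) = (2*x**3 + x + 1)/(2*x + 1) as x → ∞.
x**2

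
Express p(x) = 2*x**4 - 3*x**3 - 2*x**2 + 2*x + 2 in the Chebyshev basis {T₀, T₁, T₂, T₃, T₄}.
(7/4)T₀ + (-1/4)T₁ + (-3/4)T₃ + (1/4)T₄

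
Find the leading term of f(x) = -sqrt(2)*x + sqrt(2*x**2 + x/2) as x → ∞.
sqrt(2)/8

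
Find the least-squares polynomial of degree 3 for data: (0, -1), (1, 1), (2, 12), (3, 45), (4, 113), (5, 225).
-55/63 + (193/378)x + (-61/63)x² + (107/54)x³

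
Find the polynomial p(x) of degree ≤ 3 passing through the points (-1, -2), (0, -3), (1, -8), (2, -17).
-2*x**2 - 3*x - 3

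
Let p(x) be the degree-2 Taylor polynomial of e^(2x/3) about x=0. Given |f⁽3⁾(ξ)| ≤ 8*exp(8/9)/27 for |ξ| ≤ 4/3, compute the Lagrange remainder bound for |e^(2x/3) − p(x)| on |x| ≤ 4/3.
256*exp(8/9)/2187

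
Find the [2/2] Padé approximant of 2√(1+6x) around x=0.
(45*x**2/2 + 15*x + 2)/(9*x**2/4 + 9*x/2 + 1)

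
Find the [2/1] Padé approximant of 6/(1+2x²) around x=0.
6 - 12*x**2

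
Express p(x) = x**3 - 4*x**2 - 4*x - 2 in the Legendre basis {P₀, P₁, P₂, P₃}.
(-10/3)P₀ + (-17/5)P₁ + (-8/3)P₂ + (2/5)P₃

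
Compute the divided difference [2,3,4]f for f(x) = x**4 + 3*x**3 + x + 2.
82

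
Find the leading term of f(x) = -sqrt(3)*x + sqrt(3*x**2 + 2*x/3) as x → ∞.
sqrt(3)/9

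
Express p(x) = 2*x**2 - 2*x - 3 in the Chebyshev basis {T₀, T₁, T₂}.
(-2)T₀ + (-2)T₁ + T₂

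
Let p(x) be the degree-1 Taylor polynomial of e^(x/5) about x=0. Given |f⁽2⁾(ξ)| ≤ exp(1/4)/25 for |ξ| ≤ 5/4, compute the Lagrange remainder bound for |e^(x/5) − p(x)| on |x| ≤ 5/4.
exp(1/4)/32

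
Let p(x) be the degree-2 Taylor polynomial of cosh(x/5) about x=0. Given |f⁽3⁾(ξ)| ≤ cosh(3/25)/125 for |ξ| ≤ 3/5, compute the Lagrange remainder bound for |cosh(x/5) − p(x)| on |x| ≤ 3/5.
9*cosh(3/25)/31250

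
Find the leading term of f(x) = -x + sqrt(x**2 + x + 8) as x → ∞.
1/2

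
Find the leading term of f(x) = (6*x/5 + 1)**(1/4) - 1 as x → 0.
3*x/10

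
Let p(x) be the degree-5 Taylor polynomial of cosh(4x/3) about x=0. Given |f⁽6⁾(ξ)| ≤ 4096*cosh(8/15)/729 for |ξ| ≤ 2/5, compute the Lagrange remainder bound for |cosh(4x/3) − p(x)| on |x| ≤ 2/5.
16384*cosh(8/15)/512578125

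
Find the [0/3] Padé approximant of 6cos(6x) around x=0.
6/(18*x**2 + 1)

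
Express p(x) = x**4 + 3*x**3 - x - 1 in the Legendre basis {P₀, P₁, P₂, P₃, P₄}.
(-4/5)P₀ + (4/5)P₁ + (4/7)P₂ + (6/5)P₃ + (8/35)P₄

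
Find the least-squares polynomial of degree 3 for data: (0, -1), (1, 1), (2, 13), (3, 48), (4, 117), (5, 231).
-58/63 + (43/378)x + (-47/126)x² + (52/27)x³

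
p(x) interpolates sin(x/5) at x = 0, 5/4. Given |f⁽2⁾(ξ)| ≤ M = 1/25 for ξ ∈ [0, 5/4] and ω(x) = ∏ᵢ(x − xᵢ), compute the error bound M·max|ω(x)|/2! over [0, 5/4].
1/128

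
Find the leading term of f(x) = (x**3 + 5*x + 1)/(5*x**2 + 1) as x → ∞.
x/5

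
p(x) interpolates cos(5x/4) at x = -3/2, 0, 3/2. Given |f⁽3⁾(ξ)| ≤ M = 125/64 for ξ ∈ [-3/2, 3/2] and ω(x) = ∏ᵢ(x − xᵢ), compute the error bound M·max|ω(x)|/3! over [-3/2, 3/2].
125*sqrt(3)/512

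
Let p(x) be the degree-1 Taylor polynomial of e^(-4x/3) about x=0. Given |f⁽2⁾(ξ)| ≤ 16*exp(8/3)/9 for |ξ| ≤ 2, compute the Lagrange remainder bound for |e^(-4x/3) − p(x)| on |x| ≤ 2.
32*exp(8/3)/9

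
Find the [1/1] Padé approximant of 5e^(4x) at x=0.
(10*x + 5)/(1 - 2*x)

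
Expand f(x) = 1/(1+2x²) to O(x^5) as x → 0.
1 - 2*x**2 + 4*x**4 + O(x**5)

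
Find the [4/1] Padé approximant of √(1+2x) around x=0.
(3*x**4/40 - x**3/5 + 9*x**2/10 + 12*x/5 + 1)/(7*x/5 + 1)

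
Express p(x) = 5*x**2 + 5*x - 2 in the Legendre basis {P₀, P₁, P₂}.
(-1/3)P₀ + (5)P₁ + (10/3)P₂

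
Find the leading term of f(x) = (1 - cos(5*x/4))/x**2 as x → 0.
25/32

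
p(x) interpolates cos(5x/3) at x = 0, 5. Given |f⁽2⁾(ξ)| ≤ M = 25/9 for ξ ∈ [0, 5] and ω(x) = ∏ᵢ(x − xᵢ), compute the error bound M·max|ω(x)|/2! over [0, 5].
625/72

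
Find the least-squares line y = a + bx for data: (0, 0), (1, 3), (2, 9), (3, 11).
a = -1/10, b = 39/10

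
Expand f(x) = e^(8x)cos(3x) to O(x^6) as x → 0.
1 + 8*x + 55*x**2/2 + 148*x**3/3 + 721*x**4/24 - 1259*x**5/15 + O(x**6)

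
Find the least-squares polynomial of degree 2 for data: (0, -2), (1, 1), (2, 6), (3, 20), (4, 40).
-51/35 + (-139/70)x + (43/14)x²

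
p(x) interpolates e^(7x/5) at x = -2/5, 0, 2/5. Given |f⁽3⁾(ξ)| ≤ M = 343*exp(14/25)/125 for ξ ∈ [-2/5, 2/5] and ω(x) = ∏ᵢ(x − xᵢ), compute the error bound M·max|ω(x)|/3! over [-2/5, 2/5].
2744*sqrt(3)*exp(14/25)/421875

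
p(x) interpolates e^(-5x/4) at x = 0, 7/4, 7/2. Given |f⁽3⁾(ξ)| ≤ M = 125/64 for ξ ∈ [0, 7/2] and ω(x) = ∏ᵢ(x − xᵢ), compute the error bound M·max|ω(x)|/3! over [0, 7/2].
42875*sqrt(3)/110592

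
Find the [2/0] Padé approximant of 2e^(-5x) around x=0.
25*x**2 - 10*x + 2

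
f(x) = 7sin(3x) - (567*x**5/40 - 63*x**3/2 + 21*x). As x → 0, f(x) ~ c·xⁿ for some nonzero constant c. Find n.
7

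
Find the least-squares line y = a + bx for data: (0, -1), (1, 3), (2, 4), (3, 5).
a = -1/10, b = 19/10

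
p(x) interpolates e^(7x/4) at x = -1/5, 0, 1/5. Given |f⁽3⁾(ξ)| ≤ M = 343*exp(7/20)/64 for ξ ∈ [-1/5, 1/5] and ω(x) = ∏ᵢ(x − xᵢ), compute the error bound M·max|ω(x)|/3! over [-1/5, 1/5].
343*sqrt(3)*exp(7/20)/216000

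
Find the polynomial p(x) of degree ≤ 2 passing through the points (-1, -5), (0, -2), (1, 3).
x**2 + 4*x - 2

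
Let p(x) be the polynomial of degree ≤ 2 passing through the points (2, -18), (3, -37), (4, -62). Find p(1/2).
-3/4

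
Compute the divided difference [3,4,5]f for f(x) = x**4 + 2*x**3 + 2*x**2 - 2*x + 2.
123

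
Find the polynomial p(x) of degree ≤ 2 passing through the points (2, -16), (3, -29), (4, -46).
-2*x**2 - 3*x - 2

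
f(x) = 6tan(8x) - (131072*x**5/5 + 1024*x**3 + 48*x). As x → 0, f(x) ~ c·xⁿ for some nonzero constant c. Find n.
7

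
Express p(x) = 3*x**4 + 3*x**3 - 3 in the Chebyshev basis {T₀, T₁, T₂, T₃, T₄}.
(-15/8)T₀ + (9/4)T₁ + (3/2)T₂ + (3/4)T₃ + (3/8)T₄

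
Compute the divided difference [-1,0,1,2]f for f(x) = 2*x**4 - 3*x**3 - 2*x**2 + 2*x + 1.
1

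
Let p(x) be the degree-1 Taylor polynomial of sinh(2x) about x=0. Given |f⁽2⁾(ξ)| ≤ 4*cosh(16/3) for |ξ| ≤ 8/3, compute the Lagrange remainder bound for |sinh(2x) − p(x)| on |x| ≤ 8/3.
128*cosh(16/3)/9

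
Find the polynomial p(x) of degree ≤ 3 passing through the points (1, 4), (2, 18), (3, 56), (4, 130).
2*x**3 + 2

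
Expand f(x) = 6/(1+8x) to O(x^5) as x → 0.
6 - 48*x + 384*x**2 - 3072*x**3 + 24576*x**4 + O(x**5)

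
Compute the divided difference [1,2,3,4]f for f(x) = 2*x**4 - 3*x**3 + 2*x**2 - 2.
17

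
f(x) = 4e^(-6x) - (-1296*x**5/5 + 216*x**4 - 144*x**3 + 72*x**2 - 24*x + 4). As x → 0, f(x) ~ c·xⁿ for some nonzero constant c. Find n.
6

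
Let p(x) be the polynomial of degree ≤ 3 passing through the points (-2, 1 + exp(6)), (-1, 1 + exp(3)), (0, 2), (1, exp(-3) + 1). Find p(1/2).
(5 + (-5*exp(3) + 31 + exp(6))*exp(3))*exp(-3)/16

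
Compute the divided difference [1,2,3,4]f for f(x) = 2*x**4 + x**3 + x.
21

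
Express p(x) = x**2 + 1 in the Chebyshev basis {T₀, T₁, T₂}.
(3/2)T₀ + (1/2)T₂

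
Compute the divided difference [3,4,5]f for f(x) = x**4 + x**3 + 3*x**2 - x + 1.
112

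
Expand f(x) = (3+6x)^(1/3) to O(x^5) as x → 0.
3**(1/3) + 2*3**(1/3)*x/3 - 4*3**(1/3)*x**2/9 + 40*3**(1/3)*x**3/81 - 160*3**(1/3)*x**4/243 + O(x**5)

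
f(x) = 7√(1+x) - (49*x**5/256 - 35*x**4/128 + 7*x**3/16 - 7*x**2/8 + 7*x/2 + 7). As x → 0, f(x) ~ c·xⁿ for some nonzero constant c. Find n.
6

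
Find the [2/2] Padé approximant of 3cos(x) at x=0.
(3 - 5*x**2/4)/(x**2/12 + 1)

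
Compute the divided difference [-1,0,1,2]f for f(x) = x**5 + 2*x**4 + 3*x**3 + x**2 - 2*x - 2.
12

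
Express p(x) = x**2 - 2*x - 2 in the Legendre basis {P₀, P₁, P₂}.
(-5/3)P₀ + (-2)P₁ + (2/3)P₂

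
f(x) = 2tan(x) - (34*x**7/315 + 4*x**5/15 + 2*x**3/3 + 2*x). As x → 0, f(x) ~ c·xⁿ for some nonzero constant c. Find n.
9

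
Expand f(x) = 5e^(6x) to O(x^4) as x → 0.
5 + 30*x + 90*x**2 + 180*x**3 + O(x**4)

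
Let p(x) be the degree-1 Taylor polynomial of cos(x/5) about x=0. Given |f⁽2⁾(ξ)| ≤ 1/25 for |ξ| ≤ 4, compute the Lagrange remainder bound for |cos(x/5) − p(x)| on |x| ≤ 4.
8/25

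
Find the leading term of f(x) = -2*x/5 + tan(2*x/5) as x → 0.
8*x**3/375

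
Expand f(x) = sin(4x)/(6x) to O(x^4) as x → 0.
2/3 - 16*x**2/9 + O(x**4)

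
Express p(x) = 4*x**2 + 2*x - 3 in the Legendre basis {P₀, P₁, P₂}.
(-5/3)P₀ + (2)P₁ + (8/3)P₂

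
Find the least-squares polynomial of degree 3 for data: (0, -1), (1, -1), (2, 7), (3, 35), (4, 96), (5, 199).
-115/126 + (-77/108)x + (-193/126)x² + (209/108)x³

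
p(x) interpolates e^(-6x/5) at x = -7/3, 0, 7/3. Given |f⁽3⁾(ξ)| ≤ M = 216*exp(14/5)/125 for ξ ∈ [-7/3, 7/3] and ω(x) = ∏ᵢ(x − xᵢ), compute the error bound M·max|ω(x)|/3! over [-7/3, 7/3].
2744*sqrt(3)*exp(14/5)/3375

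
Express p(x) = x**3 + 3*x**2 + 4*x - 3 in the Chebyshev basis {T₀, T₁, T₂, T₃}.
(-3/2)T₀ + (19/4)T₁ + (3/2)T₂ + (1/4)T₃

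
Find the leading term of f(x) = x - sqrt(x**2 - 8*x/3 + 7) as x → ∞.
4/3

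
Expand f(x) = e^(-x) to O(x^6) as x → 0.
1 - x + x**2/2 - x**3/6 + x**4/24 - x**5/120 + O(x**6)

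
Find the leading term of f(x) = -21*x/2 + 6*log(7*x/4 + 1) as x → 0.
-147*x**2/16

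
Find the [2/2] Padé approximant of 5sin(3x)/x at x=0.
(15 - 63*x**2/4)/(9*x**2/20 + 1)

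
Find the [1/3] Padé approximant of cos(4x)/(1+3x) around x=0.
(1 - 20*x/9)/(56*x**3/9 + 4*x**2/3 + 7*x/9 + 1)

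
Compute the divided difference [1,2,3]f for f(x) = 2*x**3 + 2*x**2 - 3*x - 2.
14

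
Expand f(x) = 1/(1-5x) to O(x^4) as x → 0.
1 + 5*x + 25*x**2 + 125*x**3 + O(x**4)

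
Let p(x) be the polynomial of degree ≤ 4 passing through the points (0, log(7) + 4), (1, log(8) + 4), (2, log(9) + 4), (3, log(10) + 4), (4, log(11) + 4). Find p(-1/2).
log(11907*11**(35/128)*2**(3/4)*3**(29/32)*5**(19/32)*7**(59/128)/102400) + 4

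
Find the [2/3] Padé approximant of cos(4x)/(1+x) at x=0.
(1 - 20*x**2/3)/(4*x**3/3 + 4*x**2/3 + x + 1)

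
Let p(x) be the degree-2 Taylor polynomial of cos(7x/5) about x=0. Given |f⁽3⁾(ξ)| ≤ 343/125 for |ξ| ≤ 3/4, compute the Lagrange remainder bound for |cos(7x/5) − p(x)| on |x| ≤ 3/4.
3087/16000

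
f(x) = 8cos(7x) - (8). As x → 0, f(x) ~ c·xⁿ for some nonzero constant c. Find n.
2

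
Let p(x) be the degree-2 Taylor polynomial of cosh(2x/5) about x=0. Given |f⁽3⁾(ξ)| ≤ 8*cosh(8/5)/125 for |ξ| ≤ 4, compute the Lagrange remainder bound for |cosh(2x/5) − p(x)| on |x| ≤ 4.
256*cosh(8/5)/375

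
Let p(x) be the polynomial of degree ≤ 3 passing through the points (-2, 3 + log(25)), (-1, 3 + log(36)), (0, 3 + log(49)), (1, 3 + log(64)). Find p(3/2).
3 + log(294912*2**(3/4)*21**(5/8)*5**(3/8)/84035)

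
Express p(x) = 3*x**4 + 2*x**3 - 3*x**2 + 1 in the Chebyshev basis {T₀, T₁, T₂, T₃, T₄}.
(5/8)T₀ + (3/2)T₁ + (1/2)T₃ + (3/8)T₄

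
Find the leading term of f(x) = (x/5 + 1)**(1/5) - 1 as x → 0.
x/25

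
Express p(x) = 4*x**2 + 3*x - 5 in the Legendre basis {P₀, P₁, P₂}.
(-11/3)P₀ + (3)P₁ + (8/3)P₂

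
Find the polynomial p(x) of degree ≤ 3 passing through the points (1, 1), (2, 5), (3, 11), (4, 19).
x**2 + x - 1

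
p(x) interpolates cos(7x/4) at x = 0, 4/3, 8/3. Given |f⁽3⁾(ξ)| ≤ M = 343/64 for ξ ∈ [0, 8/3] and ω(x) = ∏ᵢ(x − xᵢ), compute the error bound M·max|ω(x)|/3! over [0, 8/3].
343*sqrt(3)/729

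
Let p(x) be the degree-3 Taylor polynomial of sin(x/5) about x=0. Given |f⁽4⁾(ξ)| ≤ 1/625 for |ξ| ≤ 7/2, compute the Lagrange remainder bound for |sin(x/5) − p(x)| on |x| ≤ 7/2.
2401/240000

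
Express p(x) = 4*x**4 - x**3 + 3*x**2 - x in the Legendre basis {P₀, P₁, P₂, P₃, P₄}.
(9/5)P₀ + (-8/5)P₁ + (30/7)P₂ + (-2/5)P₃ + (32/35)P₄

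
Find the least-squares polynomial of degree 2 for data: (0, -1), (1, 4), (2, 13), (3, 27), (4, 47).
-4/5 + (19/10)x + (5/2)x²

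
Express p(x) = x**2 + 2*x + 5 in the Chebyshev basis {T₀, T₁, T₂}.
(11/2)T₀ + (2)T₁ + (1/2)T₂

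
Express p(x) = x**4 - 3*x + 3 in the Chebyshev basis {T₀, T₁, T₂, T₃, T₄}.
(27/8)T₀ + (-3)T₁ + (1/2)T₂ + (1/8)T₄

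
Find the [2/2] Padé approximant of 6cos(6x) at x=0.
(6 - 90*x**2)/(3*x**2 + 1)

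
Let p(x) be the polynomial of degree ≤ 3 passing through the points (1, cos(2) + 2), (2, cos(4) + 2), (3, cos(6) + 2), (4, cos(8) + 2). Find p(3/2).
15*cos(4)/16 - 5*cos(6)/16 + 5*cos(2)/16 + cos(8)/16 + 2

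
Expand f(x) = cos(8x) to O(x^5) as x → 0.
1 - 32*x**2 + 512*x**4/3 + O(x**5)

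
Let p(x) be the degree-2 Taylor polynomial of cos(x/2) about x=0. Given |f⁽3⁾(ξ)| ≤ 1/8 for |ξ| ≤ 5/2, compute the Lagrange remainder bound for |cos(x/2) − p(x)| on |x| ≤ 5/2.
125/384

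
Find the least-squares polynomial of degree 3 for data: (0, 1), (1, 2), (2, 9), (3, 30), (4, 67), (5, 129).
64/63 + (-128/189)x + (145/252)x² + (101/108)x³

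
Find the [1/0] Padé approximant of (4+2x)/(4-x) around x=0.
3*x/4 + 1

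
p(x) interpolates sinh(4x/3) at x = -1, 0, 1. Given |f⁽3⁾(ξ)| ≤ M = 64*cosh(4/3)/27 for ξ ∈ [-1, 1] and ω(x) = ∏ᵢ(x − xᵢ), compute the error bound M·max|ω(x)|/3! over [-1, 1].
64*sqrt(3)*cosh(4/3)/729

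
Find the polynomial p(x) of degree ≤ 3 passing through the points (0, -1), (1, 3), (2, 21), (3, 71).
3*x**3 - 2*x**2 + 3*x - 1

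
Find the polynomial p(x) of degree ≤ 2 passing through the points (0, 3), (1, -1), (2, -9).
-2*x**2 - 2*x + 3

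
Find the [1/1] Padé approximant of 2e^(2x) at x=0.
(2*x + 2)/(1 - x)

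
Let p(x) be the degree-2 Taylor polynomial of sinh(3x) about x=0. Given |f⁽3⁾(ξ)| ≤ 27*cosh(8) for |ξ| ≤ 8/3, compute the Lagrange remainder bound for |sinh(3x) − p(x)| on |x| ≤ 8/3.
256*cosh(8)/3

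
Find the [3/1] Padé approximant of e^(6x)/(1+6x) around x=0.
(99*x**3/2 + 18*x**2 + 27*x/4 + 1)/(27*x/4 + 1)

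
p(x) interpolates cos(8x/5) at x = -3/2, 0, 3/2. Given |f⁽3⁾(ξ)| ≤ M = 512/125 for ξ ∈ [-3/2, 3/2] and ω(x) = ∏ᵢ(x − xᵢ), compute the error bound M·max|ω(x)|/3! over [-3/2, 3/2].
64*sqrt(3)/125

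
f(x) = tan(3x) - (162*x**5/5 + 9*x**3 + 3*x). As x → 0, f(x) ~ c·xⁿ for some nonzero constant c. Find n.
7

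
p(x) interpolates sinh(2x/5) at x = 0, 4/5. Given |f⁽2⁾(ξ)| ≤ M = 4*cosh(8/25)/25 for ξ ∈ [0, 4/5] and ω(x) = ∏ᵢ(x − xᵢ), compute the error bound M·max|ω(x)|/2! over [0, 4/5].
8*cosh(8/25)/625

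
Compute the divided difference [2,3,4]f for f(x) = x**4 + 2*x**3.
73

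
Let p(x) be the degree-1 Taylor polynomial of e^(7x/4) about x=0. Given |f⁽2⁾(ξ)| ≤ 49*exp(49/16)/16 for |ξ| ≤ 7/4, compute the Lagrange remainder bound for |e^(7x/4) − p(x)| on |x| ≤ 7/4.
2401*exp(49/16)/512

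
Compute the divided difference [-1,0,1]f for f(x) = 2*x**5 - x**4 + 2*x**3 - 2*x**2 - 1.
-3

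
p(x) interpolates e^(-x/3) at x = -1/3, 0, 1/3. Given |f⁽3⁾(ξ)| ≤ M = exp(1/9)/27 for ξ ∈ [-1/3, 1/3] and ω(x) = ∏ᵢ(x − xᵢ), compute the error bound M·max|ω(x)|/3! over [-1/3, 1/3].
sqrt(3)*exp(1/9)/19683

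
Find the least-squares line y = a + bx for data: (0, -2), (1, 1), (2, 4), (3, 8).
a = -11/5, b = 33/10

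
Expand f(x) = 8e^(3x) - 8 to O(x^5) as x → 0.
24*x + 36*x**2 + 36*x**3 + 27*x**4 + O(x**5)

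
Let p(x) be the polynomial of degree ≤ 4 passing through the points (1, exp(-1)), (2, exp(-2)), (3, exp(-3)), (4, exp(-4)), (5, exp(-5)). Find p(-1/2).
(-2772*exp(3) - 1540*e + 315 + 2970*exp(2) + 1155*exp(4))*exp(-5)/128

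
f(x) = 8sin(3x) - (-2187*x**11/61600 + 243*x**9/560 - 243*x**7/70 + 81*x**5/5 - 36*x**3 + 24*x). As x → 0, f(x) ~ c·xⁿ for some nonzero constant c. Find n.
13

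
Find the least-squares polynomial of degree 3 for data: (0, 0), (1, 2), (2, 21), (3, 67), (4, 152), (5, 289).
-1/9 + (-611/378)x + (533/252)x² + (211/108)x³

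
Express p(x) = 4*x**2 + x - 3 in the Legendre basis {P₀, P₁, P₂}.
(-5/3)P₀ + P₁ + (8/3)P₂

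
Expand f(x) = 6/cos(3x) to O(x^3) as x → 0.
6 + 27*x**2 + O(x**3)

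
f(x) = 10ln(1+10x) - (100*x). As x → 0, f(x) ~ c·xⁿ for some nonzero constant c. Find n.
2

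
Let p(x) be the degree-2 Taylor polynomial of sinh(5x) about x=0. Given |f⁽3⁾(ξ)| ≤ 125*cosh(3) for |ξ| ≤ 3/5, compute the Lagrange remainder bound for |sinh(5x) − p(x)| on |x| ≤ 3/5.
9*cosh(3)/2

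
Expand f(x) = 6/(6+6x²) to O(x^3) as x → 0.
1 - x**2 + O(x**3)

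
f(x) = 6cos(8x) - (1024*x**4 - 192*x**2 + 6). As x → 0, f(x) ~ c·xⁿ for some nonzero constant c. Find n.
6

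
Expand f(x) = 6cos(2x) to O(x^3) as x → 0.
6 - 12*x**2 + O(x**3)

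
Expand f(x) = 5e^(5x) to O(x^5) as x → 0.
5 + 25*x + 125*x**2/2 + 625*x**3/6 + 3125*x**4/24 + O(x**5)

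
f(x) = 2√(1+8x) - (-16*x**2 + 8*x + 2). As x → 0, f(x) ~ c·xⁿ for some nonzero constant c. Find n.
3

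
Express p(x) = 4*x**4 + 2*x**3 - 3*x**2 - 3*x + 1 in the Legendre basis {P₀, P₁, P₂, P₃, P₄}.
(4/5)P₀ + (-9/5)P₁ + (2/7)P₂ + (4/5)P₃ + (32/35)P₄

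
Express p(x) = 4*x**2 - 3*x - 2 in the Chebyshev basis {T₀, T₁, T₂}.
(-3)T₁ + (2)T₂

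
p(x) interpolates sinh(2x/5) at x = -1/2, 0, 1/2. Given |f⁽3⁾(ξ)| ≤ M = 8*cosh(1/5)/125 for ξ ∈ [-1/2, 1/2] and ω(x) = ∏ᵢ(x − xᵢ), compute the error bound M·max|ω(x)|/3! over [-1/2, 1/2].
sqrt(3)*cosh(1/5)/3375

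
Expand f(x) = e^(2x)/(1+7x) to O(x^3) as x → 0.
1 - 5*x + 37*x**2 + O(x**3)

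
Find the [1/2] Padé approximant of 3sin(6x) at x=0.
18*x/(6*x**2 + 1)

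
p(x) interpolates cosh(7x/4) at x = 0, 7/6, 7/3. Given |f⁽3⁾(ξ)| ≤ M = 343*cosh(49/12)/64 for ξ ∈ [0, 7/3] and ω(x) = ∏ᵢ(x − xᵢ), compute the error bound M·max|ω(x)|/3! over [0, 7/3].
117649*sqrt(3)*cosh(49/12)/373248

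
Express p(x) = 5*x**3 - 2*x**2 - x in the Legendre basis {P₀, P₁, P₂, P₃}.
(-2/3)P₀ + (2)P₁ + (-4/3)P₂ + (2)P₃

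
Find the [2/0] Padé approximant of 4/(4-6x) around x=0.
9*x**2/4 + 3*x/2 + 1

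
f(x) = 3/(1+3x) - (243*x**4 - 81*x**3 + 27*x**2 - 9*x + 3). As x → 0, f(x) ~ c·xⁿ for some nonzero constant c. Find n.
5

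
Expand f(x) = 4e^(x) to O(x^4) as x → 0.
4 + 4*x + 2*x**2 + 2*x**3/3 + O(x**4)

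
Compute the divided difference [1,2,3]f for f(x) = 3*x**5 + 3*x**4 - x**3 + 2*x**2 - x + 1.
341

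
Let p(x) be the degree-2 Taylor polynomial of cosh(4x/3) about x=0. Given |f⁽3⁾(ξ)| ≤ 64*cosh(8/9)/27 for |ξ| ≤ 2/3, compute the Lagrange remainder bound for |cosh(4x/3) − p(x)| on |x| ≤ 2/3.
256*cosh(8/9)/2187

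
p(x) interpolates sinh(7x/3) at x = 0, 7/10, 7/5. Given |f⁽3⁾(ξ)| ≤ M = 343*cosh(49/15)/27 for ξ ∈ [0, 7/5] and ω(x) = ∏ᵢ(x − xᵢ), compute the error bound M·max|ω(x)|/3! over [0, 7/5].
117649*sqrt(3)*cosh(49/15)/729000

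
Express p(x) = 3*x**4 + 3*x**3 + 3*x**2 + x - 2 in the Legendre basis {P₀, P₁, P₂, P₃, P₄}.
(-2/5)P₀ + (14/5)P₁ + (26/7)P₂ + (6/5)P₃ + (24/35)P₄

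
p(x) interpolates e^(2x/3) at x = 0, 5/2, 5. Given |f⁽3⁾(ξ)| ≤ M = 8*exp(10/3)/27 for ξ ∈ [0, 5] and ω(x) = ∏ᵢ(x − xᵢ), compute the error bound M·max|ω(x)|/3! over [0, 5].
125*sqrt(3)*exp(10/3)/729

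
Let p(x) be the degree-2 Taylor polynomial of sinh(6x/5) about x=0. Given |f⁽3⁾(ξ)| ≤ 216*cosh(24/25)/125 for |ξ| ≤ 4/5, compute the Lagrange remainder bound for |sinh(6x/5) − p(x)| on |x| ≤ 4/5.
2304*cosh(24/25)/15625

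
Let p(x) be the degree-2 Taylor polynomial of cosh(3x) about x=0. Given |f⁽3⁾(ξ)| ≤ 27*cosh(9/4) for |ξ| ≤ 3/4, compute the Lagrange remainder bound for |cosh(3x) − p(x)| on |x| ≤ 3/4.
243*cosh(9/4)/128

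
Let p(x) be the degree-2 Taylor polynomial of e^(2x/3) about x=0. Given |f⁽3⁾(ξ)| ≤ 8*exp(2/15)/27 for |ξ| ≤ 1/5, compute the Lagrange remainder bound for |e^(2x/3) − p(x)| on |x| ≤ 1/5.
4*exp(2/15)/10125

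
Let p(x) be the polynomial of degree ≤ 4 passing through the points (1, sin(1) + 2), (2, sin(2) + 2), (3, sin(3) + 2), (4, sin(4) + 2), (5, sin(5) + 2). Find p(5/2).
-5*sin(1)/128 + 3*sin(5)/128 + 45*sin(3)/64 - 5*sin(4)/32 + 15*sin(2)/32 + 2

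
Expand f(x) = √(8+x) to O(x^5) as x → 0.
2*sqrt(2) + sqrt(2)*x/8 - sqrt(2)*x**2/256 + sqrt(2)*x**3/4096 - 5*sqrt(2)*x**4/262144 + O(x**5)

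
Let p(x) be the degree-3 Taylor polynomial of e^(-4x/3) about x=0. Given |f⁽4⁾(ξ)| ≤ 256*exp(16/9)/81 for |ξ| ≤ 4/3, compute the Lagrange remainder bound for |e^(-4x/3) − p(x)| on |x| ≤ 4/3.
8192*exp(16/9)/19683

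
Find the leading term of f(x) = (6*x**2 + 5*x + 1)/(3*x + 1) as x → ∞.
2*x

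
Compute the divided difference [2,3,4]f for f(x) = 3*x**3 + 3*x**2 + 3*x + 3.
30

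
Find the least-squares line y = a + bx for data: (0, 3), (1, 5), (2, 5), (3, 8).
a = 3, b = 3/2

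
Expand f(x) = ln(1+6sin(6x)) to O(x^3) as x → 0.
36*x - 648*x**2 + O(x**3)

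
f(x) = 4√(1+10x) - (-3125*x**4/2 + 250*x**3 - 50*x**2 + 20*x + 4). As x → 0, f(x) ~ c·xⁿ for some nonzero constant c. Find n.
5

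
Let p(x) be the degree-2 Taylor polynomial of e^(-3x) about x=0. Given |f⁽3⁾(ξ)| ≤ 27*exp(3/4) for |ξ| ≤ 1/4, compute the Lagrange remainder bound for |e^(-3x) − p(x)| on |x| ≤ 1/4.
9*exp(3/4)/128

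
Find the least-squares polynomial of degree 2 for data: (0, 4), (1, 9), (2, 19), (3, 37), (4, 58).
137/35 + (76/35)x + (20/7)x²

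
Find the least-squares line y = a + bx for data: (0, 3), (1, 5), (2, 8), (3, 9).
a = 31/10, b = 21/10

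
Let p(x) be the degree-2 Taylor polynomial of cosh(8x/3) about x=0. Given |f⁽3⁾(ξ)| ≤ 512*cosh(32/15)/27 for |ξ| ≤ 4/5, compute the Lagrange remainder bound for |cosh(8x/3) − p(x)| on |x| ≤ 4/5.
16384*cosh(32/15)/10125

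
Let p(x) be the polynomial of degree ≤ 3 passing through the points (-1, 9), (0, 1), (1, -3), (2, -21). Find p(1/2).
-3/8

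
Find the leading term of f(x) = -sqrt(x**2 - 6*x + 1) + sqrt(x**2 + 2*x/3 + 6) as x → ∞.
10/3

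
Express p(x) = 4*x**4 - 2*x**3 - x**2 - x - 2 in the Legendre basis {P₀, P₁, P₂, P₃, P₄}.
(-23/15)P₀ + (-11/5)P₁ + (34/21)P₂ + (-4/5)P₃ + (32/35)P₄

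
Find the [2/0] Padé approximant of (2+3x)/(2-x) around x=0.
x**2 + 2*x + 1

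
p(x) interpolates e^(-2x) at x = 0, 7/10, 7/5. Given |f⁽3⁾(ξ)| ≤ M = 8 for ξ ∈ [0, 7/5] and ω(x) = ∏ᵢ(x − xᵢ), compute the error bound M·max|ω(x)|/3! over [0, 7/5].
343*sqrt(3)/3375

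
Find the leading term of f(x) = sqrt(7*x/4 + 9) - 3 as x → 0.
7*x/24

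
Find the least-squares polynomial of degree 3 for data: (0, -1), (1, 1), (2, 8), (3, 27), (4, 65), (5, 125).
-55/63 + (193/378)x + (2/63)x² + (53/54)x³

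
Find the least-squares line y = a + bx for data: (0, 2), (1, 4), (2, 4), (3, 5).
a = 12/5, b = 9/10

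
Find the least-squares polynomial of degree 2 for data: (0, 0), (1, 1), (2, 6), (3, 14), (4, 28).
1/7 + (-97/70)x + (29/14)x²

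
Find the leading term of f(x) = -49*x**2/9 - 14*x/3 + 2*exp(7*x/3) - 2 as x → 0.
343*x**3/81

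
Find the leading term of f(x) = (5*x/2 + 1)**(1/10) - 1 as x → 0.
x/4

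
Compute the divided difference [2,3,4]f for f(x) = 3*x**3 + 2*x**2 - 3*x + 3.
29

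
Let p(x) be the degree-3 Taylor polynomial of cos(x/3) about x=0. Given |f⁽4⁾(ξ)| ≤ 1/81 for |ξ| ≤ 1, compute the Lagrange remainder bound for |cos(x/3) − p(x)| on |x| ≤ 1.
1/1944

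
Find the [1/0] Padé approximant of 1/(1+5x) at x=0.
1 - 5*x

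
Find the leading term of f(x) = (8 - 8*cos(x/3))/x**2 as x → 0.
4/9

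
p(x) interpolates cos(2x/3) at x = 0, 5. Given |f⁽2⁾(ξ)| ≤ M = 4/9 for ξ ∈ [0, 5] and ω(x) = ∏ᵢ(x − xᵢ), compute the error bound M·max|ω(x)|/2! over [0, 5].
25/18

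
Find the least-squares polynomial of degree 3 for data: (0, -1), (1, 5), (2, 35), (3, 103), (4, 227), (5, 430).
-83/63 + (149/54)x + (367/252)x² + (329/108)x³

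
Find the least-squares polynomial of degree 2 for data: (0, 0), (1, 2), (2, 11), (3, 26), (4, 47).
-4/35 + (-27/35)x + (22/7)x²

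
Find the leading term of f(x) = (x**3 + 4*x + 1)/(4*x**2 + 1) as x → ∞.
x/4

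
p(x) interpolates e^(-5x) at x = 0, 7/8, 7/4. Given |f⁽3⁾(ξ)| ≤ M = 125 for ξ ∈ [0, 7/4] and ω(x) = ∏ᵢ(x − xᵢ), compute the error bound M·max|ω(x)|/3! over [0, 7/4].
42875*sqrt(3)/13824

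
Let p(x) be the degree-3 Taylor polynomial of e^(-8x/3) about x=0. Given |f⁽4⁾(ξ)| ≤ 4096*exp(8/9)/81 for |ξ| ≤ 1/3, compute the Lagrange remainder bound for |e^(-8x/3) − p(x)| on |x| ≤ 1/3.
512*exp(8/9)/19683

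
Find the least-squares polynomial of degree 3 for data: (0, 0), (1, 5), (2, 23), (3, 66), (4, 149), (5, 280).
13/126 + (1523/756)x + (155/252)x² + (55/27)x³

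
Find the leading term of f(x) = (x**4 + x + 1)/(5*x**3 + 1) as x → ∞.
x/5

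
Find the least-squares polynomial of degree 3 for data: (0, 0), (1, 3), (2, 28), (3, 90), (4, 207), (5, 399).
-23/126 + (-55/108)x + (163/126)x² + (319/108)x³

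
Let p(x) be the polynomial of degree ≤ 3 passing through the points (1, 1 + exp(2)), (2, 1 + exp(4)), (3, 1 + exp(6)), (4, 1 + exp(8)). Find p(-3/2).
-105*exp(8)/16 - 495*exp(4)/16 + 1 + 231*exp(2)/16 + 385*exp(6)/16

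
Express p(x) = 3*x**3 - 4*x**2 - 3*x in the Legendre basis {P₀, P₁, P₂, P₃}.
(-4/3)P₀ + (-6/5)P₁ + (-8/3)P₂ + (6/5)P₃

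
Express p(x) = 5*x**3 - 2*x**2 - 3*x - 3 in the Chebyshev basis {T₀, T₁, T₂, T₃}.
(-4)T₀ + (3/4)T₁ - T₂ + (5/4)T₃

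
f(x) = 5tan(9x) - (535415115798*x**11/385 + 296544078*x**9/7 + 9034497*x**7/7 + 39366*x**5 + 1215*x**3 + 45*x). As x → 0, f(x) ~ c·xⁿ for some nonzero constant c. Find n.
13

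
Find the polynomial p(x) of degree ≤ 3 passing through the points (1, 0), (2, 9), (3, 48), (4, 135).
3*x**3 - 3*x**2 - 3*x + 3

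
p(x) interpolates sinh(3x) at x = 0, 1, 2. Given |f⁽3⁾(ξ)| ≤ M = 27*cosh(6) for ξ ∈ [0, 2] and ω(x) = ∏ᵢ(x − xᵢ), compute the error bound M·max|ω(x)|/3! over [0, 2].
sqrt(3)*cosh(6)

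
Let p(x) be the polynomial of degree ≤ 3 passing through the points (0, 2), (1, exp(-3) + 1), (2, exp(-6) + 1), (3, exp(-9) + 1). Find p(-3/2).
(-189*exp(6) - 35 + 135*exp(3) + 121*exp(9))*exp(-9)/16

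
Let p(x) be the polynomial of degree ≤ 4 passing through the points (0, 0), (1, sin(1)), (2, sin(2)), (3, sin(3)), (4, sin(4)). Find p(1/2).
-35*sin(2)/64 - 5*sin(4)/128 + 7*sin(3)/32 + 35*sin(1)/32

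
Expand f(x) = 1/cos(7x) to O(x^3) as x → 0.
1 + 49*x**2/2 + O(x**3)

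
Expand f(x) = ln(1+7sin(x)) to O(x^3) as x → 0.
7*x - 49*x**2/2 + O(x**3)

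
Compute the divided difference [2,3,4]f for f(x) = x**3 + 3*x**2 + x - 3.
12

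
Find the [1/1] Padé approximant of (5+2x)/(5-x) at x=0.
(2*x/5 + 1)/(1 - x/5)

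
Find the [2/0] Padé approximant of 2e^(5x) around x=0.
25*x**2 + 10*x + 2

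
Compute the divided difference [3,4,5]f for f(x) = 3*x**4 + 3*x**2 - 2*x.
294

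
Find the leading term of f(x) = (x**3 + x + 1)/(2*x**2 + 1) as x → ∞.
x/2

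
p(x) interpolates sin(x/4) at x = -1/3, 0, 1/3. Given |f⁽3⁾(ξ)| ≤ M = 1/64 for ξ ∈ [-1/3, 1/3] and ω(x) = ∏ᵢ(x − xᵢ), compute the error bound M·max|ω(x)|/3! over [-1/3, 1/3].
sqrt(3)/46656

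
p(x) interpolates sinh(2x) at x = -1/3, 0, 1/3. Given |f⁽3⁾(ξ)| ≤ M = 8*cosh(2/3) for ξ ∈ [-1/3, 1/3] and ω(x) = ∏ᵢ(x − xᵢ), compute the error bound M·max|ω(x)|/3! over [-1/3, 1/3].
8*sqrt(3)*cosh(2/3)/729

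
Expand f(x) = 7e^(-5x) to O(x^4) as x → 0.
7 - 35*x + 175*x**2/2 - 875*x**3/6 + O(x**4)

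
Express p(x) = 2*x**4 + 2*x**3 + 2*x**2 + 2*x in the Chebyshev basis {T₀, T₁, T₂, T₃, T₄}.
(7/4)T₀ + (7/2)T₁ + (2)T₂ + (1/2)T₃ + (1/4)T₄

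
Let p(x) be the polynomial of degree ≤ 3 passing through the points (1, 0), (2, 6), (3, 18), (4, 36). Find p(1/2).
-3/4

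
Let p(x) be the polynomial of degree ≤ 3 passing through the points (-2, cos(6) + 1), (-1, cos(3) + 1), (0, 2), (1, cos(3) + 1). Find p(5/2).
15*cos(3) - 173/16 - 35*cos(6)/16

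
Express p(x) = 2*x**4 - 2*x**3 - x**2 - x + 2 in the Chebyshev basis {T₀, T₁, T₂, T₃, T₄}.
(9/4)T₀ + (-5/2)T₁ + (1/2)T₂ + (-1/2)T₃ + (1/4)T₄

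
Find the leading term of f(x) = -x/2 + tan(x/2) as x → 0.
x**3/24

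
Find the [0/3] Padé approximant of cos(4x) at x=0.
1/(8*x**2 + 1)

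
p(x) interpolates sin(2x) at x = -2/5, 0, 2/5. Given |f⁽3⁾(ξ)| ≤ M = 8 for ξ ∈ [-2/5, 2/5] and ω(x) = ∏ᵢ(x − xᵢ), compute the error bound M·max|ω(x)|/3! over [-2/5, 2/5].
64*sqrt(3)/3375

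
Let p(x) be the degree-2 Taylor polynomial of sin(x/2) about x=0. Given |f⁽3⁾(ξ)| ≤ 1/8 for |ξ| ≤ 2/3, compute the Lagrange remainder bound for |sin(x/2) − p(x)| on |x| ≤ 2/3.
1/162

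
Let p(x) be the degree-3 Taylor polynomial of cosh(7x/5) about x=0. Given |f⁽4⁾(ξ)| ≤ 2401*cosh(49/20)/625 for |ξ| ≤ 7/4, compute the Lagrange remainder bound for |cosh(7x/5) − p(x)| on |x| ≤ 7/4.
5764801*cosh(49/20)/3840000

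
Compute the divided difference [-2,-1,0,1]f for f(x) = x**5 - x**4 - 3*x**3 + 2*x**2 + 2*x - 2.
4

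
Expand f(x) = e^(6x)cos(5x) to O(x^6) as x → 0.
1 + 6*x + 11*x**2/2 - 39*x**3 - 3479*x**4/24 - 4579*x**5/20 + O(x**6)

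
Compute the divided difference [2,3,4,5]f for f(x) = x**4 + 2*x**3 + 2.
16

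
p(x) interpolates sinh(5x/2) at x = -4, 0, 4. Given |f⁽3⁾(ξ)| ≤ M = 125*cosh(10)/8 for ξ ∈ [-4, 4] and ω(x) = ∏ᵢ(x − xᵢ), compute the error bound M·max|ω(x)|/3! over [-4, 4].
1000*sqrt(3)*cosh(10)/27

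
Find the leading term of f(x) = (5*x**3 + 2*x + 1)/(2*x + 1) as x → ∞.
5*x**2/2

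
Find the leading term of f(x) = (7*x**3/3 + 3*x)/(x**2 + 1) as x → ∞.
7*x/3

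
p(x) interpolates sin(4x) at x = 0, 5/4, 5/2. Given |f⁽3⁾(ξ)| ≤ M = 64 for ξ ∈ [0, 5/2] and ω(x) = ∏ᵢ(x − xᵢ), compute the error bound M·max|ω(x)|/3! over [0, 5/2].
125*sqrt(3)/27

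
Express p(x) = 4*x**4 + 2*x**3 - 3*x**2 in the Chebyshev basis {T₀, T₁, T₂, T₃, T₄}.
(3/2)T₁ + (1/2)T₂ + (1/2)T₃ + (1/2)T₄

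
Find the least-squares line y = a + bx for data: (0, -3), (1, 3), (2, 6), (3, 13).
a = -29/10, b = 51/10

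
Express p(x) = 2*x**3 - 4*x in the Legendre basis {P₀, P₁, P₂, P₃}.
(-14/5)P₁ + (4/5)P₃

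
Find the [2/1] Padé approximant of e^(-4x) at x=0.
(8*x**2/3 - 8*x/3 + 1)/(4*x/3 + 1)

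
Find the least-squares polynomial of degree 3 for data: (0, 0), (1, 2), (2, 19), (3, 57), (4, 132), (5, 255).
-5/21 + (17/18)x + (13/84)x² + (71/36)x³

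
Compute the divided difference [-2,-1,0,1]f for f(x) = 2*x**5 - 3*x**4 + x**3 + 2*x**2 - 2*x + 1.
17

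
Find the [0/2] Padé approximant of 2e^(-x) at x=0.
2/(x**2/2 + x + 1)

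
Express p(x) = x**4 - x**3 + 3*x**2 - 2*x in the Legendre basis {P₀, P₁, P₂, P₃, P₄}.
(6/5)P₀ + (-13/5)P₁ + (18/7)P₂ + (-2/5)P₃ + (8/35)P₄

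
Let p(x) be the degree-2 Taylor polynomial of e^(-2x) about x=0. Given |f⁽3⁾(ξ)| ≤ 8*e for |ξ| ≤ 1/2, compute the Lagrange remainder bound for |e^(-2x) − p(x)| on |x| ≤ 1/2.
e/6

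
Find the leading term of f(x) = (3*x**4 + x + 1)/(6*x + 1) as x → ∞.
x**3/2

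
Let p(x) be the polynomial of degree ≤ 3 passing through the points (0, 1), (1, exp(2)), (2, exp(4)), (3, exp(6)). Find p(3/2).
-exp(6)/16 - 1/16 + 9*exp(2)/16 + 9*exp(4)/16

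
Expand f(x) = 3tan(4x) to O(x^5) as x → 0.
12*x + 64*x**3 + O(x**5)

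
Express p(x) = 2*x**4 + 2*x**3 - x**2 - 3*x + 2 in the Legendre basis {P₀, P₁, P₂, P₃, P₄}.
(31/15)P₀ + (-9/5)P₁ + (10/21)P₂ + (4/5)P₃ + (16/35)P₄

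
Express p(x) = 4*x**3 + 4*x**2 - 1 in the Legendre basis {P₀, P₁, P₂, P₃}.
(1/3)P₀ + (12/5)P₁ + (8/3)P₂ + (8/5)P₃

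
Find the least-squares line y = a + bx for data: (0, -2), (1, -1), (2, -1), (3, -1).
a = -17/10, b = 3/10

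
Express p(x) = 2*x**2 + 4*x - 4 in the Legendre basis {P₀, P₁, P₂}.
(-10/3)P₀ + (4)P₁ + (4/3)P₂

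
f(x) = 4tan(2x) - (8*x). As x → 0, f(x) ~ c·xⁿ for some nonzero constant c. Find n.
3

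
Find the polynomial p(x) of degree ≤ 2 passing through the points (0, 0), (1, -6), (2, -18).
-3*x**2 - 3*x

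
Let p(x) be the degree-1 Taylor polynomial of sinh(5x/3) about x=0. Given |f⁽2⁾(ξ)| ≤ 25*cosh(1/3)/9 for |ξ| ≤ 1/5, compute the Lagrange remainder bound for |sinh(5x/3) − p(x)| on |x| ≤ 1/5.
cosh(1/3)/18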